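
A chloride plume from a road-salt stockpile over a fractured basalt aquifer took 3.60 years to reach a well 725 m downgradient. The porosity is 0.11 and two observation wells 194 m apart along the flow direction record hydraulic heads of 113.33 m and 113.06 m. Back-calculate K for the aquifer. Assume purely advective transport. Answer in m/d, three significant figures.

Hydraulic gradient i = (113.33 − 113.06) / 194 = 0.27 / 194 = 0.001392
t = 3.60 years = 1314 d
v = L / t = 725 / 1314 = 0.5518 m/d
K = v · n / i = 0.5518 × 0.11 / 0.001392 = 43.6 m/d

43.6 m/d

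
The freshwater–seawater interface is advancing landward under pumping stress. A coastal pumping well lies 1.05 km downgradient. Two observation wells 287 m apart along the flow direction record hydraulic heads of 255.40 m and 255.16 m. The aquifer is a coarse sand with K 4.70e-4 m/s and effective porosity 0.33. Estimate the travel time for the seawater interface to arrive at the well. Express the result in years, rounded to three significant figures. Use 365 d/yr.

28.0 years

Hydraulic gradient i = (255.40 − 255.16) / 287 = 0.24 / 287 = 8.362e-4
K = 4.70e-4 m/s × 86400 s/d = 40.61 m/d
q = Ki = 40.61 × 8.362e-4 = 0.03396 m/d
Average linear velocity = 0.03396 / 0.33 = 0.1029 m/d
L = 1.05 km = 1050 m
t = L / v = 1050 / 0.1029 = 10200 d
   = 10200 / 365 = 28.0 yr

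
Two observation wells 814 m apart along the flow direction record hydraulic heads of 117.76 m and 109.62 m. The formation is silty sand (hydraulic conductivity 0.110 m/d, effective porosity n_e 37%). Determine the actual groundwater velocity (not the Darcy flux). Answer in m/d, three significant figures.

0.00297 m/d

Hydraulic gradient i = (117.76 − 109.62) / 814 = 8.14 / 814 = 0.01000
Darcy flux q = K·i = 0.110 × 0.01000 = 0.001100 m/d
Seepage velocity v = q / n = 0.001100 / 0.37 = 0.002973 m/d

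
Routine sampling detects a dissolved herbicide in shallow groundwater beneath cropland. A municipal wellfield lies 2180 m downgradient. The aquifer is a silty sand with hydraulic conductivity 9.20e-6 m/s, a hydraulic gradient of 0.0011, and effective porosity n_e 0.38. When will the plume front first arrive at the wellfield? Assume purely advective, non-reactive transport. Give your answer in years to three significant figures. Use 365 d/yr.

K = 9.20e-6 m/s × 86400 s/d = 0.7949 m/d
Specific discharge q = 0.7949 × 0.0011 = 8.744e-4 m/d
Average linear velocity = 8.744e-4 / 0.38 = 0.002301 m/d
t = L / v = 2180 / 0.002301 = 947400 d
   = 947400 / 365 = 2600 yr

2600 years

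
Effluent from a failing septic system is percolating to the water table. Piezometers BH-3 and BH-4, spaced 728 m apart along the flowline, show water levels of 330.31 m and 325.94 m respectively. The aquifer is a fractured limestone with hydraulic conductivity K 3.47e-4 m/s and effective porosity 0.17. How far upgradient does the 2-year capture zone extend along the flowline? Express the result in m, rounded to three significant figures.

Hydraulic gradient i = (330.31 − 325.94) / 728 = 4.37 / 728 = 0.006003
K = 3.47e-4 m/s × 86400 s/d = 29.98 m/d
Specific discharge q = 29.98 × 0.006003 = 0.1800 m/d
Seepage velocity v = q / n = 0.1800 / 0.17 = 1.059 m/d
T = 2 yr × 365 = 730 d
L = v × T = 1.059 × 730 = 772.8 m

773 m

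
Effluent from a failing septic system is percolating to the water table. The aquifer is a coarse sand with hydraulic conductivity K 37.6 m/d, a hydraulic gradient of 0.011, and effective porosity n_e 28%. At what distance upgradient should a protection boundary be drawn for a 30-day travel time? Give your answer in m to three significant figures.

44.3 m

q = Ki = 37.6 × 0.011 = 0.4136 m/d
Average linear velocity = 0.4136 / 0.28 = 1.477 m/d
L = v × T = 1.477 × 30 = 44.31 m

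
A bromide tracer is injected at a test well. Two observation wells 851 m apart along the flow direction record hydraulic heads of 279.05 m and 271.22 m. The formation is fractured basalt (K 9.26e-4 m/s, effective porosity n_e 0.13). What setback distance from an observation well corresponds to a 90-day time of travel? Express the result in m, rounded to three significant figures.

Hydraulic gradient i = (279.05 − 271.22) / 851 = 7.83 / 851 = 0.009201
K = 9.26e-4 m/s × 86400 s/d = 80.01 m/d
Darcy flux q = K·i = 80.01 × 0.009201 = 0.7361 m/d
Seepage velocity v = q / n = 0.7361 / 0.13 = 5.663 m/d
L = v × T = 5.663 × 90 = 509.6 m

510 m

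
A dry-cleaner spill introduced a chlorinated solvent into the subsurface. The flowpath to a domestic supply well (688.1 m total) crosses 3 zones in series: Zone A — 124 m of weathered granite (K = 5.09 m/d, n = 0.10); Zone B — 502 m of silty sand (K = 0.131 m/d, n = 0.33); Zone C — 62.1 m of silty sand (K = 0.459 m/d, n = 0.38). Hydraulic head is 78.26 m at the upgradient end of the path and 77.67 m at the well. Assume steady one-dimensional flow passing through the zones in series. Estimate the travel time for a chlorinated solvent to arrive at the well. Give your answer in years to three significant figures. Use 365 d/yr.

Total head drop ΔH = 78.26 − 77.67 = 0.59 m
Steady 1-D flow in series ⇒ the Darcy flux q is identical in every zone and the zone head losses add (resistances L/K in series).
Σ(L/K) = 124/5.09 + 502/0.131 + 62.1/0.459 = 24.36 + 3832 + 135.3 = 3992 d
q = ΔH / Σ(L/K) = 0.59 / 3992 = 1.478e-4 m/d (same in every zone)
Zone A: v = q/n = 1.478e-4/0.10 = 0.001478 m/d → t_A = 124/0.001478 = 83890 d
Zone B: v = q/n = 1.478e-4/0.33 = 4.479e-4 m/d → t_B = 502/4.479e-4 = 1.121e6 d
Zone C: v = q/n = 1.478e-4/0.38 = 3.890e-4 m/d → t_C = 62.1/3.890e-4 = 159700 d
Total t = 83890 + 1.121e6 + 159700 = 1.364e6 d
   = 1.364e6 / 365 = 3740 yr

3740 years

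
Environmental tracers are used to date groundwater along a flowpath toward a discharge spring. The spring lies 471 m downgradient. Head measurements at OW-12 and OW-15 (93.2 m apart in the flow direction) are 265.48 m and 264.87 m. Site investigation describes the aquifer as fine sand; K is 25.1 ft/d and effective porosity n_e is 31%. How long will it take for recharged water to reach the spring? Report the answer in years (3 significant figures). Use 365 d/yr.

7.99 years

Hydraulic gradient i = (265.48 − 264.87) / 93.2 = 0.61 / 93.2 = 0.006545
K = 25.1 ft/d × 0.3048 = 7.650 m/d
Specific discharge q = 7.650 × 0.006545 = 0.05007 m/d
v_s = q/n_e = 0.05007/0.31 = 0.1615 m/d
t = L / v = 471 / 0.1615 = 2916 d
   = 2916 / 365 = 7.99 yr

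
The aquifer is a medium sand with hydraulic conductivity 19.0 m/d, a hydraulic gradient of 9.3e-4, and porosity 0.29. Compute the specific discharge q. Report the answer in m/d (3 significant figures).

0.0177 m/d

Darcy flux q = K·i = 19.0 × 9.3e-4 = 0.01767 m/d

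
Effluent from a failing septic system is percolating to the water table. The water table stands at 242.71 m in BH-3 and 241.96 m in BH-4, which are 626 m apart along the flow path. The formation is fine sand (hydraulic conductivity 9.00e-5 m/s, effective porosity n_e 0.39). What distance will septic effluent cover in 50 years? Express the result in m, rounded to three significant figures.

436 m

Hydraulic gradient i = (242.71 − 241.96) / 626 = 0.75 / 626 = 0.001198
K = 9.00e-5 m/s × 86400 s/d = 7.776 m/d
Darcy flux q = K·i = 7.776 × 0.001198 = 0.009316 m/d
v = Ki/n = 7.776·0.001198/0.39 = 0.02389 m/d
T = 50 yr × 365 = 18250 d
L = v × T = 0.02389 × 18250 = 436.0 m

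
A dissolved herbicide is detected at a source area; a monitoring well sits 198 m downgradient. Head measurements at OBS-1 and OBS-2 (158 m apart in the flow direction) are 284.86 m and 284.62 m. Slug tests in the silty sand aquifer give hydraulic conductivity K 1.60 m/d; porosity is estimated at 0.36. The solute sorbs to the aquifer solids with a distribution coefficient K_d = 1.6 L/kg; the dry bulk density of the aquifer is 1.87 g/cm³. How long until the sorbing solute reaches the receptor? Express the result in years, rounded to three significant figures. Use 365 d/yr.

Hydraulic gradient i = (284.86 − 284.62) / 158 = 0.24 / 158 = 0.001519
q = Ki = 1.60 × 0.001519 = 0.002430 m/d
Average linear velocity = 0.002430 / 0.36 = 0.006751 m/d
Retardation R = 1 + ρ_b·K_d/n = 1 + 1.87×1.6/0.36 = 9.311
Contaminant velocity v_c = v/R = 0.006751/9.311 = 7.251e-4 m/d
t = L/v_c = 198/7.251e-4 = 273100 d
   = 273100/365 = 748 yr

748 years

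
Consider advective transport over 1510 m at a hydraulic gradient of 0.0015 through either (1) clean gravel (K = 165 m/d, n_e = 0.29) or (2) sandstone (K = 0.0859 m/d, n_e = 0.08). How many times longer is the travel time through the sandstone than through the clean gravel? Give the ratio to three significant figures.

Unit 1 (clean gravel): v = 165×0.0015/0.29 = 0.8534 m/d, t = 1510/0.8534 = 1769 d
Unit 2 (sandstone): v = 0.0859×0.0015/0.08 = 0.001611 m/d, t = 1510/0.001611 = 937500 d
t(sandstone) / t(clean gravel) = 937500/1769 = 530

530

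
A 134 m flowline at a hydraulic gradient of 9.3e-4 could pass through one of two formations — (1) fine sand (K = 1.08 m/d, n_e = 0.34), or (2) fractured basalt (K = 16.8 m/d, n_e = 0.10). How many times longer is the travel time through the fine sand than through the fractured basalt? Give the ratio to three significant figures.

52.9

Unit 1 (fine sand): v = 1.08×9.3e-4/0.34 = 0.002954 m/d, t = 134/0.002954 = 45360 d
Unit 2 (fractured basalt): v = 16.8×9.3e-4/0.10 = 0.1562 m/d, t = 134/0.1562 = 857.7 d
t(fine sand) / t(fractured basalt) = 45360/857.7 = 52.9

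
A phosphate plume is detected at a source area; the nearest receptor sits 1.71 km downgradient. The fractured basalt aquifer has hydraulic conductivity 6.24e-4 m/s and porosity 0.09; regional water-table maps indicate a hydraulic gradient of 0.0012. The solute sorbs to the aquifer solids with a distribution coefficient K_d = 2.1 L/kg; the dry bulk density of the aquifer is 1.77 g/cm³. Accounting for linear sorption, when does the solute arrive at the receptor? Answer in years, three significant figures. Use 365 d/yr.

276 years

K = 6.24e-4 m/s × 86400 s/d = 53.91 m/d
q = Ki = 53.91 × 0.0012 = 0.06470 m/d
Seepage velocity v = q / n = 0.06470 / 0.09 = 0.7188 m/d
Retardation R = 1 + ρ_b·K_d/n = 1 + 1.77×2.1/0.09 = 42.30
Contaminant velocity v_c = v/R = 0.7188/42.30 = 0.01699 m/d
L = 1.71 km = 1710 m
t = L/v_c = 1710/0.01699 = 100600 d
   = 100600/365 = 276 yr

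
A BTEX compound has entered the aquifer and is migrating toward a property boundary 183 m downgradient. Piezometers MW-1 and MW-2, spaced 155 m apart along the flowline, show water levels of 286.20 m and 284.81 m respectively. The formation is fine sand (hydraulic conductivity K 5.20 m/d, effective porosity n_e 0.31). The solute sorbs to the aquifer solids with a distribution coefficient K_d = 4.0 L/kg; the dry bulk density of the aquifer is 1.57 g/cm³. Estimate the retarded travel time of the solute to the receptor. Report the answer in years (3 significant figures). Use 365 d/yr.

Hydraulic gradient i = (286.20 − 284.81) / 155 = 1.39 / 155 = 0.008968
Specific discharge q = 5.20 × 0.008968 = 0.04663 m/d
Average linear velocity = 0.04663 / 0.31 = 0.1504 m/d
Retardation R = 1 + ρ_b·K_d/n = 1 + 1.57×4.0/0.31 = 21.26
Contaminant velocity v_c = v/R = 0.1504/21.26 = 0.007076 m/d
t = L/v_c = 183/0.007076 = 25860 d
   = 25860/365 = 70.9 yr

70.9 years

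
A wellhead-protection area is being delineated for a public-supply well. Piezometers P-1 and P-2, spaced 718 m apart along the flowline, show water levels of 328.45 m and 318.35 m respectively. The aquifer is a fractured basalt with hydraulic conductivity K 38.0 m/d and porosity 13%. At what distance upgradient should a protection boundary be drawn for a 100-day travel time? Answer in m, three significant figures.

Hydraulic gradient i = (328.45 − 318.35) / 718 = 10.10 / 718 = 0.01407
q = Ki = 38.0 × 0.01407 = 0.5345 m/d
v_s = q/n_e = 0.5345/0.13 = 4.112 m/d
L = v × T = 4.112 × 100 = 411.2 m

411 m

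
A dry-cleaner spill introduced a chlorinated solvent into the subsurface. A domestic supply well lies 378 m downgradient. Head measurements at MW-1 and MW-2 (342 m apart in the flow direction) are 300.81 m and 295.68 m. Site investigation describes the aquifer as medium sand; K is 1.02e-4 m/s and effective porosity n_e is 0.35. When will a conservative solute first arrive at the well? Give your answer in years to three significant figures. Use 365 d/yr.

Hydraulic gradient i = (300.81 − 295.68) / 342 = 5.13 / 342 = 0.01500
K = 1.02e-4 m/s × 86400 s/d = 8.813 m/d
q = Ki = 8.813 × 0.01500 = 0.1322 m/d
v = Ki/n = 8.813·0.01500/0.35 = 0.3777 m/d
t = L / v = 378 / 0.3777 = 1001 d
   = 1001 / 365 = 2.74 yr

2.74 years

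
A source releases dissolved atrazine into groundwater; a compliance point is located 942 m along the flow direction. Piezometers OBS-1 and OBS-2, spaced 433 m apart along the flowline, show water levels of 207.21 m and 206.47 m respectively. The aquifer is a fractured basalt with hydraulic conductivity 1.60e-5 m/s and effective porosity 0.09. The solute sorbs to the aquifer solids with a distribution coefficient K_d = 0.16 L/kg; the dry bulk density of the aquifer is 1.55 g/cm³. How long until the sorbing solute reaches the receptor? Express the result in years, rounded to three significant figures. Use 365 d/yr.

369 years

Hydraulic gradient i = (207.21 − 206.47) / 433 = 0.74 / 433 = 0.001709
K = 1.60e-5 m/s × 86400 s/d = 1.382 m/d
Darcy flux q = K·i = 1.382 × 0.001709 = 0.002363 m/d
v_s = q/n_e = 0.002363/0.09 = 0.02625 m/d
Retardation R = 1 + ρ_b·K_d/n = 1 + 1.55×0.16/0.09 = 3.756
Contaminant velocity v_c = v/R = 0.02625/3.756 = 0.006990 m/d
t = L/v_c = 942/0.006990 = 134800 d
   = 134800/365 = 369 yr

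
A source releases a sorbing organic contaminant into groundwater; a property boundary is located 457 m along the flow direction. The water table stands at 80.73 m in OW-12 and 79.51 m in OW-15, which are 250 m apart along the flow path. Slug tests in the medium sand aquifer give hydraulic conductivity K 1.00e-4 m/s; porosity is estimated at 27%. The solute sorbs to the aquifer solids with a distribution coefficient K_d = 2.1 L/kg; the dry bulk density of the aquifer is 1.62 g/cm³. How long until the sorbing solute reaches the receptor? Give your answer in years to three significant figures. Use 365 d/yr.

Hydraulic gradient i = (80.73 − 79.51) / 250 = 1.22 / 250 = 0.004880
K = 1.00e-4 m/s × 86400 s/d = 8.640 m/d
Specific discharge q = 8.640 × 0.004880 = 0.04216 m/d
Average linear velocity = 0.04216 / 0.27 = 0.1562 m/d
Retardation R = 1 + ρ_b·K_d/n = 1 + 1.62×2.1/0.27 = 13.60
Contaminant velocity v_c = v/R = 0.1562/13.60 = 0.01148 m/d
t = L/v_c = 457/0.01148 = 39800 d
   = 39800/365 = 109 yr

109 years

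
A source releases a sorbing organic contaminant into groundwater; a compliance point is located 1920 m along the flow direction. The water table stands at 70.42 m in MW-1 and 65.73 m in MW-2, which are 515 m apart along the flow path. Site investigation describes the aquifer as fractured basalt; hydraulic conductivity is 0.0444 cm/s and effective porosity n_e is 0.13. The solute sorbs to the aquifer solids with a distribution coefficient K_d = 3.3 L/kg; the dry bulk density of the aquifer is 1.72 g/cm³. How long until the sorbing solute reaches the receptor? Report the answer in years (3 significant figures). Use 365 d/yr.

Hydraulic gradient i = (70.42 − 65.73) / 515 = 4.69 / 515 = 0.009107
K = 0.0444 cm/s × 864 = 38.36 m/d
q = Ki = 38.36 × 0.009107 = 0.3494 m/d
v_s = q/n_e = 0.3494/0.13 = 2.687 m/d
Retardation R = 1 + ρ_b·K_d/n = 1 + 1.72×3.3/0.13 = 44.66
Contaminant velocity v_c = v/R = 2.687/44.66 = 0.06017 m/d
t = L/v_c = 1920/0.06017 = 31910 d
   = 31910/365 = 87.4 yr

87.4 years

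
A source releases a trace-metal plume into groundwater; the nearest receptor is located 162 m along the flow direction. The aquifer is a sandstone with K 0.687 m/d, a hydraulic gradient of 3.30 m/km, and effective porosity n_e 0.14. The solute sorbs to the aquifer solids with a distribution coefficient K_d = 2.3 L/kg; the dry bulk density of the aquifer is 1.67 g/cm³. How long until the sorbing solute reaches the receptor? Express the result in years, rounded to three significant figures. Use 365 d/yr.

779 years

Darcy flux q = K·i = 0.687 × 0.0033 = 0.002267 m/d
Seepage velocity v = q / n = 0.002267 / 0.14 = 0.01619 m/d
Retardation R = 1 + ρ_b·K_d/n = 1 + 1.67×2.3/0.14 = 28.44
Contaminant velocity v_c = v/R = 0.01619/28.44 = 5.695e-4 m/d
t = L/v_c = 162/5.695e-4 = 284500 d
   = 284500/365 = 779 yr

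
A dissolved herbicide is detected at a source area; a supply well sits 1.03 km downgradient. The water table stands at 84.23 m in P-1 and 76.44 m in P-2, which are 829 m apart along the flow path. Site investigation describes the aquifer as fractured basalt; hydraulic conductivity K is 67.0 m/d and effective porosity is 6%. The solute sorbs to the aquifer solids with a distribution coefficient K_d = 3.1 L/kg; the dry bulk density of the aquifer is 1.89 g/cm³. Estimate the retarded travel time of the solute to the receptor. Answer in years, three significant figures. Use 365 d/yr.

Hydraulic gradient i = (84.23 − 76.44) / 829 = 7.79 / 829 = 0.009397
Specific discharge q = 67.0 × 0.009397 = 0.6296 m/d
Average linear velocity = 0.6296 / 0.06 = 10.49 m/d
Retardation R = 1 + ρ_b·K_d/n = 1 + 1.89×3.1/0.06 = 98.65
Contaminant velocity v_c = v/R = 10.49/98.65 = 0.1064 m/d
L = 1.03 km = 1030 m
t = L/v_c = 1030/0.1064 = 9683 d
   = 9683/365 = 26.5 yr

26.5 years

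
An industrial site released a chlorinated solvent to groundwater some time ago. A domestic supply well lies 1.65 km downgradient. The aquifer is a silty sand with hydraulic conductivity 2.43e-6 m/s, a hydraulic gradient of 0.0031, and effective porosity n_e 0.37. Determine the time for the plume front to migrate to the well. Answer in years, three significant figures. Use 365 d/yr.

2570 years

K = 2.43e-6 m/s × 86400 s/d = 0.2100 m/d
Darcy flux q = K·i = 0.2100 × 0.0031 = 6.509e-4 m/d
v_s = q/n_e = 6.509e-4/0.37 = 0.001759 m/d
L = 1.65 km = 1650 m
t = L / v = 1650 / 0.001759 = 938000 d
   = 938000 / 365 = 2570 yr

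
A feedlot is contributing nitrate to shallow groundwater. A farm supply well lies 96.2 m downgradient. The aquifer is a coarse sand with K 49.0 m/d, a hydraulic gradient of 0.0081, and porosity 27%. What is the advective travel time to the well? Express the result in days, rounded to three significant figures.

Specific discharge q = 49.0 × 0.0081 = 0.3969 m/d
v_s = q/n_e = 0.3969/0.27 = 1.470 m/d
t = L / v = 96.2 / 1.470 = 65.44 d

65.4 days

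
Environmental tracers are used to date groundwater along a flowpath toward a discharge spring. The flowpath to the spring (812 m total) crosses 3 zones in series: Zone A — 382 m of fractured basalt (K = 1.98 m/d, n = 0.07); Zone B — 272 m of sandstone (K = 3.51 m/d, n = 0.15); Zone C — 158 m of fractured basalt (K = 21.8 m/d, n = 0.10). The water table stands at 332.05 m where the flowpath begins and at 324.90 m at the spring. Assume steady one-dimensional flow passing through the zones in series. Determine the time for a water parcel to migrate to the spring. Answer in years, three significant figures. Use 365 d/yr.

8.87 years

Total head drop ΔH = 332.05 − 324.90 = 7.15 m
Continuity: the same q passes through each zone, so ΔH = q·Σ(L_j/K_j) — the zones act as resistances in series.
Σ(L/K) = 382/1.98 + 272/3.51 + 158/21.8 = 192.9 + 77.49 + 7.248 = 277.7 d
q = ΔH / Σ(L/K) = 7.15 / 277.7 = 0.02575 m/d (same in every zone)
Zone A: v = q/n = 0.02575/0.07 = 0.3679 m/d → t_A = 382/0.3679 = 1038 d
Zone B: v = q/n = 0.02575/0.15 = 0.1717 m/d → t_B = 272/0.1717 = 1584 d
Zone C: v = q/n = 0.02575/0.10 = 0.2575 m/d → t_C = 158/0.2575 = 613.6 d
Total t = 1038 + 1584 + 613.6 = 3237 d
   = 3237 / 365 = 8.87 yr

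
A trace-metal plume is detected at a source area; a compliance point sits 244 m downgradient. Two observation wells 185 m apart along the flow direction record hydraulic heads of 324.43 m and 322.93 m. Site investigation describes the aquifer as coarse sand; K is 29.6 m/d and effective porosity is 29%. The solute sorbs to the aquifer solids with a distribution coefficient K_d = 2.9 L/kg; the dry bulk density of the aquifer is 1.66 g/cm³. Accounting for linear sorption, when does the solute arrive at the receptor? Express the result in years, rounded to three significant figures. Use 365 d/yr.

14.2 years

Hydraulic gradient i = (324.43 − 322.93) / 185 = 1.50 / 185 = 0.008108
q = Ki = 29.6 × 0.008108 = 0.2400 m/d
v_s = q/n_e = 0.2400/0.29 = 0.8276 m/d
Retardation R = 1 + ρ_b·K_d/n = 1 + 1.66×2.9/0.29 = 17.60
Contaminant velocity v_c = v/R = 0.8276/17.60 = 0.04702 m/d
t = L/v_c = 244/0.04702 = 5189 d
   = 5189/365 = 14.2 yr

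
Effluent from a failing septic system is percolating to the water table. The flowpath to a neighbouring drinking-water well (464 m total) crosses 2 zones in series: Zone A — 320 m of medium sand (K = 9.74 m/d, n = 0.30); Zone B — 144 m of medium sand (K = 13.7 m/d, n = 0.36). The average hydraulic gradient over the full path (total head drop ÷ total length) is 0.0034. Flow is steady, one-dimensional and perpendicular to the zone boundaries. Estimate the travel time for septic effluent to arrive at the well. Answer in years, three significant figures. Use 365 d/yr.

For zones in series the flux q is common to all zones; the equivalent conductivity is the harmonic (thickness-weighted) mean, K_eq = L_total / Σ(L_j/K_j).
Σ(L/K) = 320/9.74 + 144/13.7 = 32.85 + 10.51 = 43.37 d
K_eq = L_total / Σ(L/K) = 464 / 43.37 = 10.70 m/d
q = K_eq · i = 10.70 × 0.0034 = 0.03638 m/d (same in every zone)
Zone A: v = q/n = 0.03638/0.30 = 0.1213 m/d → t_A = 320/0.1213 = 2639 d
Zone B: v = q/n = 0.03638/0.36 = 0.1011 m/d → t_B = 144/0.1011 = 1425 d
Total t = 2639 + 1425 = 4064 d
   = 4064 / 365 = 11.1 yr

11.1 years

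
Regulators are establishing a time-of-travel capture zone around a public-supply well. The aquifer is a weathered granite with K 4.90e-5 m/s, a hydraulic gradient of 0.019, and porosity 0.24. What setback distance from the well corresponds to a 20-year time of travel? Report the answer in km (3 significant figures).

K = 4.90e-5 m/s × 86400 s/d = 4.234 m/d
Specific discharge q = 4.234 × 0.019 = 0.08044 m/d
Seepage velocity v = q / n = 0.08044 / 0.24 = 0.3352 m/d
T = 20 yr × 365 = 7300 d
L = v × T = 0.3352 × 7300 = 2447 m
   = 2.45 km

2.45 km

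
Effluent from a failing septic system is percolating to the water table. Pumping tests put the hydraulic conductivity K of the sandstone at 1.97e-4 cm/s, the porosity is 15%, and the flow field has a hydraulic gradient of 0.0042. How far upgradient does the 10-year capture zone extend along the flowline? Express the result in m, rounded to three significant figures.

17.4 m

K = 1.97e-4 cm/s × 864 = 0.1702 m/d
q = Ki = 0.1702 × 0.0042 = 7.149e-4 m/d
v = Ki/n = 0.1702·0.0042/0.15 = 0.004766 m/d
T = 10 yr × 365 = 3650 d
L = v × T = 0.004766 × 3650 = 17.40 m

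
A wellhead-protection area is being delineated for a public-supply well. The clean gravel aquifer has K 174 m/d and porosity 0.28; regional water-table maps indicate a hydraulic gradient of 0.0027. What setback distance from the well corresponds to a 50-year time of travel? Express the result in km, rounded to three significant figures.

q = Ki = 174 × 0.0027 = 0.4698 m/d
Seepage velocity v = q / n = 0.4698 / 0.28 = 1.678 m/d
T = 50 yr × 365 = 18250 d
L = v × T = 1.678 × 18250 = 30620 m
   = 30.6 km

30.6 km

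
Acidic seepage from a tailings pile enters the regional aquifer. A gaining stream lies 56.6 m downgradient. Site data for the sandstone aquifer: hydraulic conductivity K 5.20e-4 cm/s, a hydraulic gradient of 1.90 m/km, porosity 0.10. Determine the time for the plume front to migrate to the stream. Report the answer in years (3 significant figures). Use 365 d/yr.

18.2 years

K = 5.20e-4 cm/s × 864 = 0.4493 m/d
Specific discharge q = 0.4493 × 0.0019 = 8.536e-4 m/d
v_s = q/n_e = 8.536e-4/0.10 = 0.008536 m/d
t = L / v = 56.6 / 0.008536 = 6630 d
   = 6630 / 365 = 18.2 yr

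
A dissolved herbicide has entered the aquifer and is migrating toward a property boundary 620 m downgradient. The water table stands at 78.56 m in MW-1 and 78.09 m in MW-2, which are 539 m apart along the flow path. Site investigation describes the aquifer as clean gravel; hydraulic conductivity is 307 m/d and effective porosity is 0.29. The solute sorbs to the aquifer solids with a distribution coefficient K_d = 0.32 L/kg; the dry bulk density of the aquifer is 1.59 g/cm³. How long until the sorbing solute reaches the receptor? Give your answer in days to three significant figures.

Hydraulic gradient i = (78.56 − 78.09) / 539 = 0.47 / 539 = 8.720e-4
q = Ki = 307 × 8.720e-4 = 0.2677 m/d
Average linear velocity = 0.2677 / 0.29 = 0.9231 m/d
Retardation R = 1 + ρ_b·K_d/n = 1 + 1.59×0.32/0.29 = 2.754
Contaminant velocity v_c = v/R = 0.9231/2.754 = 0.3351 m/d
t = L/v_c = 620/0.3351 = 1850 d

1850 days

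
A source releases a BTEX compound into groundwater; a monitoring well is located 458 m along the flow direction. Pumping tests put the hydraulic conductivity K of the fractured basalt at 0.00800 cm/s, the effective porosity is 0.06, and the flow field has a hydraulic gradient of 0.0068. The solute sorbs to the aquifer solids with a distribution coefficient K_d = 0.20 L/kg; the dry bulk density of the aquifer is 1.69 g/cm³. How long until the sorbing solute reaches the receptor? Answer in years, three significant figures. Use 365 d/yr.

K = 0.00800 cm/s × 864 = 6.912 m/d
Darcy flux q = K·i = 6.912 × 0.0068 = 0.04700 m/d
v_s = q/n_e = 0.04700/0.06 = 0.7834 m/d
Retardation R = 1 + ρ_b·K_d/n = 1 + 1.69×0.20/0.06 = 6.633
Contaminant velocity v_c = v/R = 0.7834/6.633 = 0.1181 m/d
t = L/v_c = 458/0.1181 = 3878 d
   = 3878/365 = 10.6 yr

10.6 years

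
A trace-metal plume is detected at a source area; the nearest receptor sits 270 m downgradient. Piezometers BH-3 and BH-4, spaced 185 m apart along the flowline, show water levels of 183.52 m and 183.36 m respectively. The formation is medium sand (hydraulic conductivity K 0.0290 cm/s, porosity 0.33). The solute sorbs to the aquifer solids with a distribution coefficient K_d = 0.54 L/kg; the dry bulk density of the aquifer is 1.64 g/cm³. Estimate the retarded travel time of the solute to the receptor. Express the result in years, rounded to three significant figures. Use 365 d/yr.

41.5 years

Hydraulic gradient i = (183.52 − 183.36) / 185 = 0.16 / 185 = 8.649e-4
K = 0.0290 cm/s × 864 = 25.06 m/d
Darcy flux q = K·i = 25.06 × 8.649e-4 = 0.02167 m/d
v = Ki/n = 25.06·8.649e-4/0.33 = 0.06567 m/d
Retardation R = 1 + ρ_b·K_d/n = 1 + 1.64×0.54/0.33 = 3.684
Contaminant velocity v_c = v/R = 0.06567/3.684 = 0.01783 m/d
t = L/v_c = 270/0.01783 = 15150 d
   = 15150/365 = 41.5 yr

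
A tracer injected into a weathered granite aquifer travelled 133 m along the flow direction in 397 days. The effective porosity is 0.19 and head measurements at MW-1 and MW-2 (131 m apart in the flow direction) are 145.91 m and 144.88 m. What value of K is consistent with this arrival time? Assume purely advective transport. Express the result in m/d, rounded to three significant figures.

Hydraulic gradient i = (145.91 − 144.88) / 131 = 1.03 / 131 = 0.007863
v = L / t = 133 / 397 = 0.3350 m/d
K = v · n / i = 0.3350 × 0.19 / 0.007863 = 8.10 m/d

8.10 m/d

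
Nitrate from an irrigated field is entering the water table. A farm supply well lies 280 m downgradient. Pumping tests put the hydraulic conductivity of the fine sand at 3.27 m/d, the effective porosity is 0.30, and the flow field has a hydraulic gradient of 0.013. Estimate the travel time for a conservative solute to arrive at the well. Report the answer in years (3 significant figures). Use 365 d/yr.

5.41 years

Darcy flux q = K·i = 3.27 × 0.013 = 0.04251 m/d
Average linear velocity = 0.04251 / 0.30 = 0.1417 m/d
t = L / v = 280 / 0.1417 = 1976 d
   = 1976 / 365 = 5.41 yr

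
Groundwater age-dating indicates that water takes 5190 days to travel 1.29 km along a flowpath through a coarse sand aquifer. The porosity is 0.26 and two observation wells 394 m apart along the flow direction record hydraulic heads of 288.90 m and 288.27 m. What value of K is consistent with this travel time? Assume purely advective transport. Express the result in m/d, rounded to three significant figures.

40.4 m/d

Hydraulic gradient i = (288.90 − 288.27) / 394 = 0.63 / 394 = 0.001599
L = 1.29 km = 1290 m
v = L / t = 1290 / 5190 = 0.2486 m/d
K = v · n / i = 0.2486 × 0.26 / 0.001599 = 40.4 m/d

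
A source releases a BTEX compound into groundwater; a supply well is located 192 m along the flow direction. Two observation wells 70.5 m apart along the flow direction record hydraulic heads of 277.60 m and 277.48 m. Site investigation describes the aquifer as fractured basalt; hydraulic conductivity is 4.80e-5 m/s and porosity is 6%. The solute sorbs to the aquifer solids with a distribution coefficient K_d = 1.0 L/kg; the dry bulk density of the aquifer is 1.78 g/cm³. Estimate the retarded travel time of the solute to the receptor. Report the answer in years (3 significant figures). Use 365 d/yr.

137 years

Hydraulic gradient i = (277.60 − 277.48) / 70.5 = 0.12 / 70.5 = 0.001702
K = 4.80e-5 m/s × 86400 s/d = 4.147 m/d
Darcy flux q = K·i = 4.147 × 0.001702 = 0.007059 m/d
Seepage velocity v = q / n = 0.007059 / 0.06 = 0.1177 m/d
Retardation R = 1 + ρ_b·K_d/n = 1 + 1.78×1.0/0.06 = 30.67
Contaminant velocity v_c = v/R = 0.1177/30.67 = 0.003836 m/d
t = L/v_c = 192/0.003836 = 50050 d
   = 50050/365 = 137 yr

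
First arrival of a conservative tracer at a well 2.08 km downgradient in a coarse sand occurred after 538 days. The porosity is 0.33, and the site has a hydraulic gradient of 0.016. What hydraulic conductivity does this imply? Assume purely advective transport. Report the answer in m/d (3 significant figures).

L = 2.08 km = 2080 m
v = L / t = 2080 / 538 = 3.866 m/d
K = v · n / i = 3.866 × 0.33 / 0.016 = 79.7 m/d

79.7 m/d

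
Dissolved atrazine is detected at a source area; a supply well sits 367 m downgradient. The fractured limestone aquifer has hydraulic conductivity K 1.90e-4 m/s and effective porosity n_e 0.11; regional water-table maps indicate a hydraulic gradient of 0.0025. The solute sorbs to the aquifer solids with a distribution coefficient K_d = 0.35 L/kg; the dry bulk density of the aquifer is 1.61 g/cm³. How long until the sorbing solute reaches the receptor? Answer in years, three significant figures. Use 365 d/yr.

16.5 years

K = 1.90e-4 m/s × 86400 s/d = 16.42 m/d
Darcy flux q = K·i = 16.42 × 0.0025 = 0.04104 m/d
Seepage velocity v = q / n = 0.04104 / 0.11 = 0.3731 m/d
Retardation R = 1 + ρ_b·K_d/n = 1 + 1.61×0.35/0.11 = 6.123
Contaminant velocity v_c = v/R = 0.3731/6.123 = 0.06094 m/d
t = L/v_c = 367/0.06094 = 6023 d
   = 6023/365 = 16.5 yr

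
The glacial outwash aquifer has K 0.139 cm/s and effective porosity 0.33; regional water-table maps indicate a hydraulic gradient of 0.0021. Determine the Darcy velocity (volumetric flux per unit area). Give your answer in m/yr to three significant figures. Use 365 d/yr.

K = 0.139 cm/s × 864 = 120.1 m/d
Darcy flux q = K·i = 120.1 × 0.0021 = 0.2522 m/d
   = 0.2522 × 365 = 92.1 m/yr

92.1 m/yr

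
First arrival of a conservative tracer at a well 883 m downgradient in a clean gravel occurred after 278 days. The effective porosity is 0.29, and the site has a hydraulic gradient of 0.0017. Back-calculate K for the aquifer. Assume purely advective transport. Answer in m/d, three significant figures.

v = L / t = 883 / 278 = 3.176 m/d
K = v · n / i = 3.176 × 0.29 / 0.0017 = 542 m/d

542 m/d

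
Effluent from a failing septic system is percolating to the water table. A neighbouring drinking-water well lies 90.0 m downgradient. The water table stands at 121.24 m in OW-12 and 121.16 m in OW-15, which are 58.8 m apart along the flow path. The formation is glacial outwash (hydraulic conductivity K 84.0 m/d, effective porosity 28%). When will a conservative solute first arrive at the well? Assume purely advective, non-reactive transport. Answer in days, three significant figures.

221 days

Hydraulic gradient i = (121.24 − 121.16) / 58.8 = 0.08 / 58.8 = 0.001361
Darcy flux q = K·i = 84.0 × 0.001361 = 0.1143 m/d
v_s = q/n_e = 0.1143/0.28 = 0.4082 m/d
t = L / v = 90.0 / 0.4082 = 220.5 d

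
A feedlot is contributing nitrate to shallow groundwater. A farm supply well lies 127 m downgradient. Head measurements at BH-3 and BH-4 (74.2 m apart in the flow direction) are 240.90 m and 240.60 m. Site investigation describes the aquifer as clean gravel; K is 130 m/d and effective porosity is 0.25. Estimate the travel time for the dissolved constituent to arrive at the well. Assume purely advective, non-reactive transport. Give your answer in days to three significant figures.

Hydraulic gradient i = (240.90 − 240.60) / 74.2 = 0.30 / 74.2 = 0.004043
Specific discharge q = 130 × 0.004043 = 0.5256 m/d
v = Ki/n = 130·0.004043/0.25 = 2.102 m/d
t = L / v = 127 / 2.102 = 60.41 d

60.4 days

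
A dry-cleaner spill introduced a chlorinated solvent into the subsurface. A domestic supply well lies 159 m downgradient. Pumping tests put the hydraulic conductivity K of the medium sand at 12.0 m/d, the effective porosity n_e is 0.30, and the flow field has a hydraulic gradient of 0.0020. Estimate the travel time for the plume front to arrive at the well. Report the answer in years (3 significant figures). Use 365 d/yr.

q = Ki = 12.0 × 0.0020 = 0.02400 m/d
v_s = q/n_e = 0.02400/0.30 = 0.08000 m/d
t = L / v = 159 / 0.08000 = 1988 d
   = 1988 / 365 = 5.45 yr

5.45 years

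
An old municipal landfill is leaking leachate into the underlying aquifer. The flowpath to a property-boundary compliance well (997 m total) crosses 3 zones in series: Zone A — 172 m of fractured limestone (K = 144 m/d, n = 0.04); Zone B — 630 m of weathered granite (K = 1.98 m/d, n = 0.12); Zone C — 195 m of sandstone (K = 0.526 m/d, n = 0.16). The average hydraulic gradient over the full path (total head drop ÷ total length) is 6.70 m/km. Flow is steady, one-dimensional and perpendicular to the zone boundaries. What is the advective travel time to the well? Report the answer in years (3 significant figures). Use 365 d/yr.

For zones in series the flux q is common to all zones; the equivalent conductivity is the harmonic (thickness-weighted) mean, K_eq = L_total / Σ(L_j/K_j).
Σ(L/K) = 172/144 + 630/1.98 + 195/0.526 = 1.194 + 318.2 + 370.7 = 690.1 d
K_eq = L_total / Σ(L/K) = 997 / 690.1 = 1.445 m/d
q = K_eq · i = 1.445 × 0.0067 = 0.009680 m/d (same in every zone)
Zone A: v = q/n = 0.009680/0.04 = 0.2420 m/d → t_A = 172/0.2420 = 710.8 d
Zone B: v = q/n = 0.009680/0.12 = 0.08066 m/d → t_B = 630/0.08066 = 7810 d
Zone C: v = q/n = 0.009680/0.16 = 0.06050 m/d → t_C = 195/0.06050 = 3223 d
Total t = 710.8 + 7810 + 3223 = 11740 d
   = 11740 / 365 = 32.2 yr

32.2 years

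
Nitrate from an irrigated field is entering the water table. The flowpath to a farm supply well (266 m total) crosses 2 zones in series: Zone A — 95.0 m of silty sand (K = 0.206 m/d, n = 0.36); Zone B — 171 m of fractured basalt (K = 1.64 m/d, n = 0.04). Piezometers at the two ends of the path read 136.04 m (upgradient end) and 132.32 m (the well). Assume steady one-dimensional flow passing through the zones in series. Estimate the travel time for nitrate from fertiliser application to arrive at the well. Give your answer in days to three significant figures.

6240 days

Total head drop ΔH = 136.04 − 132.32 = 3.72 m
Continuity: the same q passes through each zone, so ΔH = q·Σ(L_j/K_j) — the zones act as resistances in series.
Σ(L/K) = 95.0/0.206 + 171/1.64 = 461.2 + 104.3 = 565.4 d
q = ΔH / Σ(L/K) = 3.72 / 565.4 = 0.006579 m/d (same in every zone)
Zone A: v = q/n = 0.006579/0.36 = 0.01828 m/d → t_A = 95.0/0.01828 = 5198 d
Zone B: v = q/n = 0.006579/0.04 = 0.1645 m/d → t_B = 171/0.1645 = 1040 d
Total t = 5198 + 1040 = 6238 d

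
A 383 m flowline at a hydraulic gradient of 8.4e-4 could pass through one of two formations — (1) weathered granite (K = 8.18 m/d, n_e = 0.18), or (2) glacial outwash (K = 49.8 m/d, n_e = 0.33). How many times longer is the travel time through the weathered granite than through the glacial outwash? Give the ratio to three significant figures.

Unit 1 (weathered granite): v = 8.18×8.4e-4/0.18 = 0.03817 m/d, t = 383/0.03817 = 10030 d
Unit 2 (glacial outwash): v = 49.8×8.4e-4/0.33 = 0.1268 m/d, t = 383/0.1268 = 3021 d
t(weathered granite) / t(glacial outwash) = 10030/3021 = 3.32

3.32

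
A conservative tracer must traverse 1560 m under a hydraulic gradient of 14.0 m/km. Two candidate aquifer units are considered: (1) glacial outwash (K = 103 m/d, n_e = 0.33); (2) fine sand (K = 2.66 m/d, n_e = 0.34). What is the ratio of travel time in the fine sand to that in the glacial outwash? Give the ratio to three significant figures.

39.9

Unit 1 (glacial outwash): v = 103×0.014/0.33 = 4.370 m/d, t = 1560/4.370 = 357.0 d
Unit 2 (fine sand): v = 2.66×0.014/0.34 = 0.1095 m/d, t = 1560/0.1095 = 14240 d
t(fine sand) / t(glacial outwash) = 14240/357.0 = 39.9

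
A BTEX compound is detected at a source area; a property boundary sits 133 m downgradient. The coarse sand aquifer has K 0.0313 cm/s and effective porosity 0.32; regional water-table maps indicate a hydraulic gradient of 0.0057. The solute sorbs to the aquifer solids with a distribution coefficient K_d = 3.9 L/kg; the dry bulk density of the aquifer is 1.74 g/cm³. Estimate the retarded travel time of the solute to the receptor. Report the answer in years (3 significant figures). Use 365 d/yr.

K = 0.0313 cm/s × 864 = 27.04 m/d
Darcy flux q = K·i = 27.04 × 0.0057 = 0.1541 m/d
Seepage velocity v = q / n = 0.1541 / 0.32 = 0.4817 m/d
Retardation R = 1 + ρ_b·K_d/n = 1 + 1.74×3.9/0.32 = 22.21
Contaminant velocity v_c = v/R = 0.4817/22.21 = 0.02169 m/d
t = L/v_c = 133/0.02169 = 6131 d
   = 6131/365 = 16.8 yr

16.8 years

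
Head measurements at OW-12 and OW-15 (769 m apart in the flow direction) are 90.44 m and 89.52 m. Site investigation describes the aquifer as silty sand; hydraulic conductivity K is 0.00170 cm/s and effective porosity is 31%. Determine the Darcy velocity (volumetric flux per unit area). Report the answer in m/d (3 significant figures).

0.00176 m/d

Hydraulic gradient i = (90.44 − 89.52) / 769 = 0.92 / 769 = 0.001196
K = 0.00170 cm/s × 864 = 1.469 m/d
q = Ki = 1.469 × 0.001196 = 0.001757 m/d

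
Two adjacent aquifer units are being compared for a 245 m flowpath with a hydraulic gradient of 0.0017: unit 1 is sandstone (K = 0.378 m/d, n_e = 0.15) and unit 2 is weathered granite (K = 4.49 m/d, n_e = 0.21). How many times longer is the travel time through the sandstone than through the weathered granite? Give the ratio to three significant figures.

8.48

Unit 1 (sandstone): v = 0.378×0.0017/0.15 = 0.004284 m/d, t = 245/0.004284 = 57190 d
Unit 2 (weathered granite): v = 4.49×0.0017/0.21 = 0.03635 m/d, t = 245/0.03635 = 6740 d
t(sandstone) / t(weathered granite) = 57190/6740 = 8.48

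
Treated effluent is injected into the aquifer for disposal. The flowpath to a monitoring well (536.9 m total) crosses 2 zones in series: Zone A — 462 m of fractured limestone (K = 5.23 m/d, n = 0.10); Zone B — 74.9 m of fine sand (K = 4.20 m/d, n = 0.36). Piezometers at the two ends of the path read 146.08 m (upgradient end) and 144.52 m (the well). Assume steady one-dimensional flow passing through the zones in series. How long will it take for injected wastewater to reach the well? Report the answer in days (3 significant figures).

Total head drop ΔH = 146.08 − 144.52 = 1.56 m
Steady 1-D flow in series ⇒ the Darcy flux q is identical in every zone and the zone head losses add (resistances L/K in series).
Σ(L/K) = 462/5.23 + 74.9/4.20 = 88.34 + 17.83 = 106.2 d
q = ΔH / Σ(L/K) = 1.56 / 106.2 = 0.01469 m/d (same in every zone)
Zone A: v = q/n = 0.01469/0.10 = 0.1469 m/d → t_A = 462/0.1469 = 3144 d
Zone B: v = q/n = 0.01469/0.36 = 0.04082 m/d → t_B = 74.9/0.04082 = 1835 d
Total t = 3144 + 1835 = 4979 d

4980 days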